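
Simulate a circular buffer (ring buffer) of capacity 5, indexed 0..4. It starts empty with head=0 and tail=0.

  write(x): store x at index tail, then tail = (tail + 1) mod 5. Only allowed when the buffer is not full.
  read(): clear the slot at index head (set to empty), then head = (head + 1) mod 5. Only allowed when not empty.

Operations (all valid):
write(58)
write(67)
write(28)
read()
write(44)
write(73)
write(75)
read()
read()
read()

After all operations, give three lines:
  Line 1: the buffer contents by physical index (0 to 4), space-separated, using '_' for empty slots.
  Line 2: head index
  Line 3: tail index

Answer: 75 _ _ _ 73
4
1

Derivation:
write(58): buf=[58 _ _ _ _], head=0, tail=1, size=1
write(67): buf=[58 67 _ _ _], head=0, tail=2, size=2
write(28): buf=[58 67 28 _ _], head=0, tail=3, size=3
read(): buf=[_ 67 28 _ _], head=1, tail=3, size=2
write(44): buf=[_ 67 28 44 _], head=1, tail=4, size=3
write(73): buf=[_ 67 28 44 73], head=1, tail=0, size=4
write(75): buf=[75 67 28 44 73], head=1, tail=1, size=5
read(): buf=[75 _ 28 44 73], head=2, tail=1, size=4
read(): buf=[75 _ _ 44 73], head=3, tail=1, size=3
read(): buf=[75 _ _ _ 73], head=4, tail=1, size=2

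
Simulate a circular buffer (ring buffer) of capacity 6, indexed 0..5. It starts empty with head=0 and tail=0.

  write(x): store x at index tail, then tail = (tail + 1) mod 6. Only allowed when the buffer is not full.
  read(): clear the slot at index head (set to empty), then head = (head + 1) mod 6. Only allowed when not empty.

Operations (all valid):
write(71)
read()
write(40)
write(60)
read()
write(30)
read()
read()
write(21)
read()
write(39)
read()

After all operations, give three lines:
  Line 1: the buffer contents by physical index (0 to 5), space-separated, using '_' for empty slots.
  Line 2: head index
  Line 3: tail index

Answer: _ _ _ _ _ _
0
0

Derivation:
write(71): buf=[71 _ _ _ _ _], head=0, tail=1, size=1
read(): buf=[_ _ _ _ _ _], head=1, tail=1, size=0
write(40): buf=[_ 40 _ _ _ _], head=1, tail=2, size=1
write(60): buf=[_ 40 60 _ _ _], head=1, tail=3, size=2
read(): buf=[_ _ 60 _ _ _], head=2, tail=3, size=1
write(30): buf=[_ _ 60 30 _ _], head=2, tail=4, size=2
read(): buf=[_ _ _ 30 _ _], head=3, tail=4, size=1
read(): buf=[_ _ _ _ _ _], head=4, tail=4, size=0
write(21): buf=[_ _ _ _ 21 _], head=4, tail=5, size=1
read(): buf=[_ _ _ _ _ _], head=5, tail=5, size=0
write(39): buf=[_ _ _ _ _ 39], head=5, tail=0, size=1
read(): buf=[_ _ _ _ _ _], head=0, tail=0, size=0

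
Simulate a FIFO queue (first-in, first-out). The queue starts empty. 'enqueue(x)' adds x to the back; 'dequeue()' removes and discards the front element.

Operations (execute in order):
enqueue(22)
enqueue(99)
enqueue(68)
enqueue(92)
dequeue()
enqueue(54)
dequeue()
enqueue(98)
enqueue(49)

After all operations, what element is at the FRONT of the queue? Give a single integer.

Answer: 68

Derivation:
enqueue(22): queue = [22]
enqueue(99): queue = [22, 99]
enqueue(68): queue = [22, 99, 68]
enqueue(92): queue = [22, 99, 68, 92]
dequeue(): queue = [99, 68, 92]
enqueue(54): queue = [99, 68, 92, 54]
dequeue(): queue = [68, 92, 54]
enqueue(98): queue = [68, 92, 54, 98]
enqueue(49): queue = [68, 92, 54, 98, 49]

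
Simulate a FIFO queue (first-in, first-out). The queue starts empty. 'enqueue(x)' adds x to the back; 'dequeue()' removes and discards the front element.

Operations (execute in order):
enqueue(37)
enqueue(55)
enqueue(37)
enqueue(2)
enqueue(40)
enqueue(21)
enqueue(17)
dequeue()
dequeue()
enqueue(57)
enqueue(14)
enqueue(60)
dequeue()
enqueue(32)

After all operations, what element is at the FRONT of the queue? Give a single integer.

Answer: 2

Derivation:
enqueue(37): queue = [37]
enqueue(55): queue = [37, 55]
enqueue(37): queue = [37, 55, 37]
enqueue(2): queue = [37, 55, 37, 2]
enqueue(40): queue = [37, 55, 37, 2, 40]
enqueue(21): queue = [37, 55, 37, 2, 40, 21]
enqueue(17): queue = [37, 55, 37, 2, 40, 21, 17]
dequeue(): queue = [55, 37, 2, 40, 21, 17]
dequeue(): queue = [37, 2, 40, 21, 17]
enqueue(57): queue = [37, 2, 40, 21, 17, 57]
enqueue(14): queue = [37, 2, 40, 21, 17, 57, 14]
enqueue(60): queue = [37, 2, 40, 21, 17, 57, 14, 60]
dequeue(): queue = [2, 40, 21, 17, 57, 14, 60]
enqueue(32): queue = [2, 40, 21, 17, 57, 14, 60, 32]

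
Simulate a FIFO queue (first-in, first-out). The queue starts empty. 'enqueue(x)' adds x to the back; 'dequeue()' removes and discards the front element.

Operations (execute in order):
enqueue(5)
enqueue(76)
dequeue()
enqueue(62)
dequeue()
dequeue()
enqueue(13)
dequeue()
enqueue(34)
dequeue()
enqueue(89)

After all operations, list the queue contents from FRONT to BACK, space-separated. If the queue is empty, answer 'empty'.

enqueue(5): [5]
enqueue(76): [5, 76]
dequeue(): [76]
enqueue(62): [76, 62]
dequeue(): [62]
dequeue(): []
enqueue(13): [13]
dequeue(): []
enqueue(34): [34]
dequeue(): []
enqueue(89): [89]

Answer: 89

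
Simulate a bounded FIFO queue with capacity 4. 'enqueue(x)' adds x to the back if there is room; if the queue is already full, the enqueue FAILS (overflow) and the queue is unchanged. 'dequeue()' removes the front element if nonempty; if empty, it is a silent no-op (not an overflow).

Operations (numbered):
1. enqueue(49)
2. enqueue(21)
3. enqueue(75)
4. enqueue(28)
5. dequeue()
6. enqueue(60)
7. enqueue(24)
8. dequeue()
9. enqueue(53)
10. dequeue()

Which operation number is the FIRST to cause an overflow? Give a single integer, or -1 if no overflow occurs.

1. enqueue(49): size=1
2. enqueue(21): size=2
3. enqueue(75): size=3
4. enqueue(28): size=4
5. dequeue(): size=3
6. enqueue(60): size=4
7. enqueue(24): size=4=cap → OVERFLOW (fail)
8. dequeue(): size=3
9. enqueue(53): size=4
10. dequeue(): size=3

Answer: 7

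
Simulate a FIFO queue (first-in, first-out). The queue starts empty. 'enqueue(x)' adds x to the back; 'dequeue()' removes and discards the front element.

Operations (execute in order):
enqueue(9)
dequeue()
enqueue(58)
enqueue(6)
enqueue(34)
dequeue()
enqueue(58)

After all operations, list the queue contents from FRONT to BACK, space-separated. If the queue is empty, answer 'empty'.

Answer: 6 34 58

Derivation:
enqueue(9): [9]
dequeue(): []
enqueue(58): [58]
enqueue(6): [58, 6]
enqueue(34): [58, 6, 34]
dequeue(): [6, 34]
enqueue(58): [6, 34, 58]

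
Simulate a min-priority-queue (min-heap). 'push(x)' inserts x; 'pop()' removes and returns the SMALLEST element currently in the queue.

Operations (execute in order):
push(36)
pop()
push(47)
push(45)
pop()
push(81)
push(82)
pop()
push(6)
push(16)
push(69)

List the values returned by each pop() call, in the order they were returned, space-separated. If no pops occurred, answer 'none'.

Answer: 36 45 47

Derivation:
push(36): heap contents = [36]
pop() → 36: heap contents = []
push(47): heap contents = [47]
push(45): heap contents = [45, 47]
pop() → 45: heap contents = [47]
push(81): heap contents = [47, 81]
push(82): heap contents = [47, 81, 82]
pop() → 47: heap contents = [81, 82]
push(6): heap contents = [6, 81, 82]
push(16): heap contents = [6, 16, 81, 82]
push(69): heap contents = [6, 16, 69, 81, 82]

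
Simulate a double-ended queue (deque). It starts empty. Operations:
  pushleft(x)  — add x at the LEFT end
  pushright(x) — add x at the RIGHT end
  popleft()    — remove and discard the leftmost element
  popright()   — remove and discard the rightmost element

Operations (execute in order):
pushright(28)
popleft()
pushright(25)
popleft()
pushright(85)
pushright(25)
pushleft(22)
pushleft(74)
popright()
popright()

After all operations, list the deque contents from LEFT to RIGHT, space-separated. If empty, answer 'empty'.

pushright(28): [28]
popleft(): []
pushright(25): [25]
popleft(): []
pushright(85): [85]
pushright(25): [85, 25]
pushleft(22): [22, 85, 25]
pushleft(74): [74, 22, 85, 25]
popright(): [74, 22, 85]
popright(): [74, 22]

Answer: 74 22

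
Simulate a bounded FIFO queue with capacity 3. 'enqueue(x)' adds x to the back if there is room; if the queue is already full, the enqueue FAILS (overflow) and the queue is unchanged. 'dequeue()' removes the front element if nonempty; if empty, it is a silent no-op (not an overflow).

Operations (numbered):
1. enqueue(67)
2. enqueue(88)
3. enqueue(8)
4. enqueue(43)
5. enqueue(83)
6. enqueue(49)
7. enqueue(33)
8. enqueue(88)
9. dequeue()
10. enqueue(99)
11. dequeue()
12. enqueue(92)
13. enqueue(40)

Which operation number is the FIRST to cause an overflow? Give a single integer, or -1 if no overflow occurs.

Answer: 4

Derivation:
1. enqueue(67): size=1
2. enqueue(88): size=2
3. enqueue(8): size=3
4. enqueue(43): size=3=cap → OVERFLOW (fail)
5. enqueue(83): size=3=cap → OVERFLOW (fail)
6. enqueue(49): size=3=cap → OVERFLOW (fail)
7. enqueue(33): size=3=cap → OVERFLOW (fail)
8. enqueue(88): size=3=cap → OVERFLOW (fail)
9. dequeue(): size=2
10. enqueue(99): size=3
11. dequeue(): size=2
12. enqueue(92): size=3
13. enqueue(40): size=3=cap → OVERFLOW (fail)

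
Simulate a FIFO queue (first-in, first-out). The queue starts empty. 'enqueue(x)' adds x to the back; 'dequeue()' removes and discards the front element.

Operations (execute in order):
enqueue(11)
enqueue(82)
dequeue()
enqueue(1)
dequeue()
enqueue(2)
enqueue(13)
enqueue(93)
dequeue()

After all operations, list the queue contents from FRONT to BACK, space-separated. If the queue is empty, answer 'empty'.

enqueue(11): [11]
enqueue(82): [11, 82]
dequeue(): [82]
enqueue(1): [82, 1]
dequeue(): [1]
enqueue(2): [1, 2]
enqueue(13): [1, 2, 13]
enqueue(93): [1, 2, 13, 93]
dequeue(): [2, 13, 93]

Answer: 2 13 93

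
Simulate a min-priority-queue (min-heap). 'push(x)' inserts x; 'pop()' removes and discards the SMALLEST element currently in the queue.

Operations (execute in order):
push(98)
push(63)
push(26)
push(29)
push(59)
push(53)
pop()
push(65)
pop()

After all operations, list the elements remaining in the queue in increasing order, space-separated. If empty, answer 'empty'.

Answer: 53 59 63 65 98

Derivation:
push(98): heap contents = [98]
push(63): heap contents = [63, 98]
push(26): heap contents = [26, 63, 98]
push(29): heap contents = [26, 29, 63, 98]
push(59): heap contents = [26, 29, 59, 63, 98]
push(53): heap contents = [26, 29, 53, 59, 63, 98]
pop() → 26: heap contents = [29, 53, 59, 63, 98]
push(65): heap contents = [29, 53, 59, 63, 65, 98]
pop() → 29: heap contents = [53, 59, 63, 65, 98]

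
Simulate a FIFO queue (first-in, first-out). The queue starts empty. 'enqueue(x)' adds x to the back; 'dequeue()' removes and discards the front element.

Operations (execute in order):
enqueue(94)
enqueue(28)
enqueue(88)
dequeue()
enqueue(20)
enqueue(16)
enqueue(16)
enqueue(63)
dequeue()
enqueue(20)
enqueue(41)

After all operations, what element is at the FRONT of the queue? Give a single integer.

enqueue(94): queue = [94]
enqueue(28): queue = [94, 28]
enqueue(88): queue = [94, 28, 88]
dequeue(): queue = [28, 88]
enqueue(20): queue = [28, 88, 20]
enqueue(16): queue = [28, 88, 20, 16]
enqueue(16): queue = [28, 88, 20, 16, 16]
enqueue(63): queue = [28, 88, 20, 16, 16, 63]
dequeue(): queue = [88, 20, 16, 16, 63]
enqueue(20): queue = [88, 20, 16, 16, 63, 20]
enqueue(41): queue = [88, 20, 16, 16, 63, 20, 41]

Answer: 88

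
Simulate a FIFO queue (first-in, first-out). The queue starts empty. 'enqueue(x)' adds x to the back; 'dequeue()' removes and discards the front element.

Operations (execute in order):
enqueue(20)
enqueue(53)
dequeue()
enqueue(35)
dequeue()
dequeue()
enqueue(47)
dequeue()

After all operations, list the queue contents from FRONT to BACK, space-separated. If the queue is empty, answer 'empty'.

enqueue(20): [20]
enqueue(53): [20, 53]
dequeue(): [53]
enqueue(35): [53, 35]
dequeue(): [35]
dequeue(): []
enqueue(47): [47]
dequeue(): []

Answer: empty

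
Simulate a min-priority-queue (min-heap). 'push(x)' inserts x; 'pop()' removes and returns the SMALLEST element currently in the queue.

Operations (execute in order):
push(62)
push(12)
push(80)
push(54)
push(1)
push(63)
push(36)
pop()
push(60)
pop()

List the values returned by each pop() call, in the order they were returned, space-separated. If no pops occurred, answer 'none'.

Answer: 1 12

Derivation:
push(62): heap contents = [62]
push(12): heap contents = [12, 62]
push(80): heap contents = [12, 62, 80]
push(54): heap contents = [12, 54, 62, 80]
push(1): heap contents = [1, 12, 54, 62, 80]
push(63): heap contents = [1, 12, 54, 62, 63, 80]
push(36): heap contents = [1, 12, 36, 54, 62, 63, 80]
pop() → 1: heap contents = [12, 36, 54, 62, 63, 80]
push(60): heap contents = [12, 36, 54, 60, 62, 63, 80]
pop() → 12: heap contents = [36, 54, 60, 62, 63, 80]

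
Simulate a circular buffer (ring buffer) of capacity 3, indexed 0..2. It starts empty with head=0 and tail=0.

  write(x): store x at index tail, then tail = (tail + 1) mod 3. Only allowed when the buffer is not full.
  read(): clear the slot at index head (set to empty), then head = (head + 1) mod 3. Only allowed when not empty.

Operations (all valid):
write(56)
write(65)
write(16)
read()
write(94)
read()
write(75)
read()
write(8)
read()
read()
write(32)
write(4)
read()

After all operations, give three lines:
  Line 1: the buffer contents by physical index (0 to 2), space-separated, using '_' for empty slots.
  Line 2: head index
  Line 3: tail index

write(56): buf=[56 _ _], head=0, tail=1, size=1
write(65): buf=[56 65 _], head=0, tail=2, size=2
write(16): buf=[56 65 16], head=0, tail=0, size=3
read(): buf=[_ 65 16], head=1, tail=0, size=2
write(94): buf=[94 65 16], head=1, tail=1, size=3
read(): buf=[94 _ 16], head=2, tail=1, size=2
write(75): buf=[94 75 16], head=2, tail=2, size=3
read(): buf=[94 75 _], head=0, tail=2, size=2
write(8): buf=[94 75 8], head=0, tail=0, size=3
read(): buf=[_ 75 8], head=1, tail=0, size=2
read(): buf=[_ _ 8], head=2, tail=0, size=1
write(32): buf=[32 _ 8], head=2, tail=1, size=2
write(4): buf=[32 4 8], head=2, tail=2, size=3
read(): buf=[32 4 _], head=0, tail=2, size=2

Answer: 32 4 _
0
2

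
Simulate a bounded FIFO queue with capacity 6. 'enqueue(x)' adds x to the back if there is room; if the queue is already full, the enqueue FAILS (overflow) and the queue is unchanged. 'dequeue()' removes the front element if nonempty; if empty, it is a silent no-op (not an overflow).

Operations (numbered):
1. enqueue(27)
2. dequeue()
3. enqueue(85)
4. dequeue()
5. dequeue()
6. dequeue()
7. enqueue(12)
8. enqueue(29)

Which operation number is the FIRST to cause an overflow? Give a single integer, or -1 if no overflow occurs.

Answer: -1

Derivation:
1. enqueue(27): size=1
2. dequeue(): size=0
3. enqueue(85): size=1
4. dequeue(): size=0
5. dequeue(): empty, no-op, size=0
6. dequeue(): empty, no-op, size=0
7. enqueue(12): size=1
8. enqueue(29): size=2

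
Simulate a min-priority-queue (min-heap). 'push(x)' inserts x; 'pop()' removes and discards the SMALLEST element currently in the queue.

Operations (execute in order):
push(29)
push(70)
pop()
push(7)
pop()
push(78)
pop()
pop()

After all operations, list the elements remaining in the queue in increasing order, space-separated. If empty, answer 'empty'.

push(29): heap contents = [29]
push(70): heap contents = [29, 70]
pop() → 29: heap contents = [70]
push(7): heap contents = [7, 70]
pop() → 7: heap contents = [70]
push(78): heap contents = [70, 78]
pop() → 70: heap contents = [78]
pop() → 78: heap contents = []

Answer: empty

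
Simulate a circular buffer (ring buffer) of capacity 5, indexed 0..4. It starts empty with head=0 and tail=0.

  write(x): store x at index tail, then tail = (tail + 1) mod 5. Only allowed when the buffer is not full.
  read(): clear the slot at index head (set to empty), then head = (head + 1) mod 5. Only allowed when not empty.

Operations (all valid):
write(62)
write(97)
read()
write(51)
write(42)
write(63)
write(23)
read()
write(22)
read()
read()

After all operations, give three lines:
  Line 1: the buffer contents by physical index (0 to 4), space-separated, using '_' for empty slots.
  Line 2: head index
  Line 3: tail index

write(62): buf=[62 _ _ _ _], head=0, tail=1, size=1
write(97): buf=[62 97 _ _ _], head=0, tail=2, size=2
read(): buf=[_ 97 _ _ _], head=1, tail=2, size=1
write(51): buf=[_ 97 51 _ _], head=1, tail=3, size=2
write(42): buf=[_ 97 51 42 _], head=1, tail=4, size=3
write(63): buf=[_ 97 51 42 63], head=1, tail=0, size=4
write(23): buf=[23 97 51 42 63], head=1, tail=1, size=5
read(): buf=[23 _ 51 42 63], head=2, tail=1, size=4
write(22): buf=[23 22 51 42 63], head=2, tail=2, size=5
read(): buf=[23 22 _ 42 63], head=3, tail=2, size=4
read(): buf=[23 22 _ _ 63], head=4, tail=2, size=3

Answer: 23 22 _ _ 63
4
2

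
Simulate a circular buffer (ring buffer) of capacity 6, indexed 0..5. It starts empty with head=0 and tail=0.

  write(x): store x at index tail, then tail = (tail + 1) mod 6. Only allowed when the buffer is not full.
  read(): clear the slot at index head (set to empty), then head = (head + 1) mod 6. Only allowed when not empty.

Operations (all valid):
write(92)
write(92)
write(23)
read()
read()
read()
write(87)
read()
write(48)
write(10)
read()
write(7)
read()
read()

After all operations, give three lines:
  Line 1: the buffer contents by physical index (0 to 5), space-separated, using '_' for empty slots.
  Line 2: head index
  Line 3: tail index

write(92): buf=[92 _ _ _ _ _], head=0, tail=1, size=1
write(92): buf=[92 92 _ _ _ _], head=0, tail=2, size=2
write(23): buf=[92 92 23 _ _ _], head=0, tail=3, size=3
read(): buf=[_ 92 23 _ _ _], head=1, tail=3, size=2
read(): buf=[_ _ 23 _ _ _], head=2, tail=3, size=1
read(): buf=[_ _ _ _ _ _], head=3, tail=3, size=0
write(87): buf=[_ _ _ 87 _ _], head=3, tail=4, size=1
read(): buf=[_ _ _ _ _ _], head=4, tail=4, size=0
write(48): buf=[_ _ _ _ 48 _], head=4, tail=5, size=1
write(10): buf=[_ _ _ _ 48 10], head=4, tail=0, size=2
read(): buf=[_ _ _ _ _ 10], head=5, tail=0, size=1
write(7): buf=[7 _ _ _ _ 10], head=5, tail=1, size=2
read(): buf=[7 _ _ _ _ _], head=0, tail=1, size=1
read(): buf=[_ _ _ _ _ _], head=1, tail=1, size=0

Answer: _ _ _ _ _ _
1
1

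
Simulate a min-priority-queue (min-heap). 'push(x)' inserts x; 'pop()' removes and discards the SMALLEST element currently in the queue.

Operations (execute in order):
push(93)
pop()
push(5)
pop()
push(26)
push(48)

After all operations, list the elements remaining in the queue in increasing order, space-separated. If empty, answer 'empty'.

Answer: 26 48

Derivation:
push(93): heap contents = [93]
pop() → 93: heap contents = []
push(5): heap contents = [5]
pop() → 5: heap contents = []
push(26): heap contents = [26]
push(48): heap contents = [26, 48]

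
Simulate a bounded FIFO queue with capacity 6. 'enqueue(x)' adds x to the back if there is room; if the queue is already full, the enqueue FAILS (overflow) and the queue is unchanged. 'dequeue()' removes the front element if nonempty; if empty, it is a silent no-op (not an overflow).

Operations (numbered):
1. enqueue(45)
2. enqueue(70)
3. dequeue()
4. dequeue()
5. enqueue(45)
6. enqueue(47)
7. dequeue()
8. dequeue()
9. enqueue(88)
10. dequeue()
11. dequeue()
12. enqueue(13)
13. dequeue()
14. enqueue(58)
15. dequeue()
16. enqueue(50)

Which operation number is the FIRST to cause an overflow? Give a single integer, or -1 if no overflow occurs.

1. enqueue(45): size=1
2. enqueue(70): size=2
3. dequeue(): size=1
4. dequeue(): size=0
5. enqueue(45): size=1
6. enqueue(47): size=2
7. dequeue(): size=1
8. dequeue(): size=0
9. enqueue(88): size=1
10. dequeue(): size=0
11. dequeue(): empty, no-op, size=0
12. enqueue(13): size=1
13. dequeue(): size=0
14. enqueue(58): size=1
15. dequeue(): size=0
16. enqueue(50): size=1

Answer: -1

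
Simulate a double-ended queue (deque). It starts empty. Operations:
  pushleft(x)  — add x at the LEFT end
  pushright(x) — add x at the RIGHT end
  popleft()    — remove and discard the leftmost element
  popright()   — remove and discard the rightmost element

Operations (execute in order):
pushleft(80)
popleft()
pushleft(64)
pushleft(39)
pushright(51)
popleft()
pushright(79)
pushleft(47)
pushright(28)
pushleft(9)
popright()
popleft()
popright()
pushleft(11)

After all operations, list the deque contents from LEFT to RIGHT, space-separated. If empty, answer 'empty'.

Answer: 11 47 64 51

Derivation:
pushleft(80): [80]
popleft(): []
pushleft(64): [64]
pushleft(39): [39, 64]
pushright(51): [39, 64, 51]
popleft(): [64, 51]
pushright(79): [64, 51, 79]
pushleft(47): [47, 64, 51, 79]
pushright(28): [47, 64, 51, 79, 28]
pushleft(9): [9, 47, 64, 51, 79, 28]
popright(): [9, 47, 64, 51, 79]
popleft(): [47, 64, 51, 79]
popright(): [47, 64, 51]
pushleft(11): [11, 47, 64, 51]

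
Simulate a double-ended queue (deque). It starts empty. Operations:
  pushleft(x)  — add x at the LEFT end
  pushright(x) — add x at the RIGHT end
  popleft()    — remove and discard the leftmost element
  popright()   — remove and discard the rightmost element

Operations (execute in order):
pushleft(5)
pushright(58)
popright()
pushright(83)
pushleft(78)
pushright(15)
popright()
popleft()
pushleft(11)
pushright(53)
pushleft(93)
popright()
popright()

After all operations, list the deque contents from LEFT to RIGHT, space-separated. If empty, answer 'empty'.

pushleft(5): [5]
pushright(58): [5, 58]
popright(): [5]
pushright(83): [5, 83]
pushleft(78): [78, 5, 83]
pushright(15): [78, 5, 83, 15]
popright(): [78, 5, 83]
popleft(): [5, 83]
pushleft(11): [11, 5, 83]
pushright(53): [11, 5, 83, 53]
pushleft(93): [93, 11, 5, 83, 53]
popright(): [93, 11, 5, 83]
popright(): [93, 11, 5]

Answer: 93 11 5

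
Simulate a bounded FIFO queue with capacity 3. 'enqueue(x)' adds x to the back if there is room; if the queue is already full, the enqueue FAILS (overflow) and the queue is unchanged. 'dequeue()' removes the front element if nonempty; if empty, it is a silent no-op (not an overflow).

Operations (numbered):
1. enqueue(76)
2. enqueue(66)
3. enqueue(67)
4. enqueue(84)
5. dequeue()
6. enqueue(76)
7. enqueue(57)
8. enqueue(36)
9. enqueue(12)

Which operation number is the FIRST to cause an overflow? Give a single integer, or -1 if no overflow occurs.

1. enqueue(76): size=1
2. enqueue(66): size=2
3. enqueue(67): size=3
4. enqueue(84): size=3=cap → OVERFLOW (fail)
5. dequeue(): size=2
6. enqueue(76): size=3
7. enqueue(57): size=3=cap → OVERFLOW (fail)
8. enqueue(36): size=3=cap → OVERFLOW (fail)
9. enqueue(12): size=3=cap → OVERFLOW (fail)

Answer: 4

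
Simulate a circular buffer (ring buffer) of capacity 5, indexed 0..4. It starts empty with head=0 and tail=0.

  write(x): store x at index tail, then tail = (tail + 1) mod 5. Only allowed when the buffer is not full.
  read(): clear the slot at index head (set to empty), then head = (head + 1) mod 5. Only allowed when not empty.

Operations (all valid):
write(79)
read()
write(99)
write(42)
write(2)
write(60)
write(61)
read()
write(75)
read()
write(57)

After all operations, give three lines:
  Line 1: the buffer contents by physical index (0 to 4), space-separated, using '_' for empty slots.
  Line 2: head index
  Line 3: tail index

Answer: 61 75 57 2 60
3
3

Derivation:
write(79): buf=[79 _ _ _ _], head=0, tail=1, size=1
read(): buf=[_ _ _ _ _], head=1, tail=1, size=0
write(99): buf=[_ 99 _ _ _], head=1, tail=2, size=1
write(42): buf=[_ 99 42 _ _], head=1, tail=3, size=2
write(2): buf=[_ 99 42 2 _], head=1, tail=4, size=3
write(60): buf=[_ 99 42 2 60], head=1, tail=0, size=4
write(61): buf=[61 99 42 2 60], head=1, tail=1, size=5
read(): buf=[61 _ 42 2 60], head=2, tail=1, size=4
write(75): buf=[61 75 42 2 60], head=2, tail=2, size=5
read(): buf=[61 75 _ 2 60], head=3, tail=2, size=4
write(57): buf=[61 75 57 2 60], head=3, tail=3, size=5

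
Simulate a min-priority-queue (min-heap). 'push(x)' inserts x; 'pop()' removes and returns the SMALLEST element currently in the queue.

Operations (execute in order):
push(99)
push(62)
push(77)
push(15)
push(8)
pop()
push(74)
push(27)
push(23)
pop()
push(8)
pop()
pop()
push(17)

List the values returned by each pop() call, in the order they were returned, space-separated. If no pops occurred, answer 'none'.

push(99): heap contents = [99]
push(62): heap contents = [62, 99]
push(77): heap contents = [62, 77, 99]
push(15): heap contents = [15, 62, 77, 99]
push(8): heap contents = [8, 15, 62, 77, 99]
pop() → 8: heap contents = [15, 62, 77, 99]
push(74): heap contents = [15, 62, 74, 77, 99]
push(27): heap contents = [15, 27, 62, 74, 77, 99]
push(23): heap contents = [15, 23, 27, 62, 74, 77, 99]
pop() → 15: heap contents = [23, 27, 62, 74, 77, 99]
push(8): heap contents = [8, 23, 27, 62, 74, 77, 99]
pop() → 8: heap contents = [23, 27, 62, 74, 77, 99]
pop() → 23: heap contents = [27, 62, 74, 77, 99]
push(17): heap contents = [17, 27, 62, 74, 77, 99]

Answer: 8 15 8 23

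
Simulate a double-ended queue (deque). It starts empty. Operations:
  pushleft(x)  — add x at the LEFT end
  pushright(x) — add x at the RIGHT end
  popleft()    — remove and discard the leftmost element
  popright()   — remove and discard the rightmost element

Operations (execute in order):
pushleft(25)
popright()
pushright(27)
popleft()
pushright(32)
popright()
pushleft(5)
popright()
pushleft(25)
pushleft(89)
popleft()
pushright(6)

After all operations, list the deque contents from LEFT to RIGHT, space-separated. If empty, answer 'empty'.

Answer: 25 6

Derivation:
pushleft(25): [25]
popright(): []
pushright(27): [27]
popleft(): []
pushright(32): [32]
popright(): []
pushleft(5): [5]
popright(): []
pushleft(25): [25]
pushleft(89): [89, 25]
popleft(): [25]
pushright(6): [25, 6]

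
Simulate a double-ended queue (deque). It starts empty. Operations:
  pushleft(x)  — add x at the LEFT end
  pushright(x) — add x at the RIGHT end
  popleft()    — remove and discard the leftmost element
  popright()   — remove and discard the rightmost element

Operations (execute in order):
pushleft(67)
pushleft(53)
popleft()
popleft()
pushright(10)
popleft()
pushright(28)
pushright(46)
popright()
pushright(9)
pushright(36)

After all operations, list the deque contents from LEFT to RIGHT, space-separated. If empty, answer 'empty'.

Answer: 28 9 36

Derivation:
pushleft(67): [67]
pushleft(53): [53, 67]
popleft(): [67]
popleft(): []
pushright(10): [10]
popleft(): []
pushright(28): [28]
pushright(46): [28, 46]
popright(): [28]
pushright(9): [28, 9]
pushright(36): [28, 9, 36]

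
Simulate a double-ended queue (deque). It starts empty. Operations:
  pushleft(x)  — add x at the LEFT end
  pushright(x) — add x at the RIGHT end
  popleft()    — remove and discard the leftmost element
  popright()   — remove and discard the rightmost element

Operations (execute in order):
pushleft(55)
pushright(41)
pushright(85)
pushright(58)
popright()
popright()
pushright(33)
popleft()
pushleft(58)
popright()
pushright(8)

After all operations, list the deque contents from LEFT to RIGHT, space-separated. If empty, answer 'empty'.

Answer: 58 41 8

Derivation:
pushleft(55): [55]
pushright(41): [55, 41]
pushright(85): [55, 41, 85]
pushright(58): [55, 41, 85, 58]
popright(): [55, 41, 85]
popright(): [55, 41]
pushright(33): [55, 41, 33]
popleft(): [41, 33]
pushleft(58): [58, 41, 33]
popright(): [58, 41]
pushright(8): [58, 41, 8]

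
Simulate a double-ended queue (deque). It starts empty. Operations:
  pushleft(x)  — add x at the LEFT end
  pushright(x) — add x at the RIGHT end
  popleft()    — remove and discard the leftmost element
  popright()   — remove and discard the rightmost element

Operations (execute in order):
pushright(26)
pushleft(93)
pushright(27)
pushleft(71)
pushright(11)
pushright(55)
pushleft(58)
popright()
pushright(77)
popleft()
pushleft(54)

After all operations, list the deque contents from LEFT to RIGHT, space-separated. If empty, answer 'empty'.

pushright(26): [26]
pushleft(93): [93, 26]
pushright(27): [93, 26, 27]
pushleft(71): [71, 93, 26, 27]
pushright(11): [71, 93, 26, 27, 11]
pushright(55): [71, 93, 26, 27, 11, 55]
pushleft(58): [58, 71, 93, 26, 27, 11, 55]
popright(): [58, 71, 93, 26, 27, 11]
pushright(77): [58, 71, 93, 26, 27, 11, 77]
popleft(): [71, 93, 26, 27, 11, 77]
pushleft(54): [54, 71, 93, 26, 27, 11, 77]

Answer: 54 71 93 26 27 11 77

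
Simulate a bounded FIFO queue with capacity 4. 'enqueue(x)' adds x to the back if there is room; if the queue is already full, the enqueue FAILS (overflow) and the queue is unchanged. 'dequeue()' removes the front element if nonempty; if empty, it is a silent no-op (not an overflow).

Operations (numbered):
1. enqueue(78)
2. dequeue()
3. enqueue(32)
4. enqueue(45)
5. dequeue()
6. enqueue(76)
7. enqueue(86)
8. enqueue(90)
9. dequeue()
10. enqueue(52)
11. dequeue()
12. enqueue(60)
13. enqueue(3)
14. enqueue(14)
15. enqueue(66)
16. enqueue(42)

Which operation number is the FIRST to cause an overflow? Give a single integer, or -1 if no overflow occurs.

1. enqueue(78): size=1
2. dequeue(): size=0
3. enqueue(32): size=1
4. enqueue(45): size=2
5. dequeue(): size=1
6. enqueue(76): size=2
7. enqueue(86): size=3
8. enqueue(90): size=4
9. dequeue(): size=3
10. enqueue(52): size=4
11. dequeue(): size=3
12. enqueue(60): size=4
13. enqueue(3): size=4=cap → OVERFLOW (fail)
14. enqueue(14): size=4=cap → OVERFLOW (fail)
15. enqueue(66): size=4=cap → OVERFLOW (fail)
16. enqueue(42): size=4=cap → OVERFLOW (fail)

Answer: 13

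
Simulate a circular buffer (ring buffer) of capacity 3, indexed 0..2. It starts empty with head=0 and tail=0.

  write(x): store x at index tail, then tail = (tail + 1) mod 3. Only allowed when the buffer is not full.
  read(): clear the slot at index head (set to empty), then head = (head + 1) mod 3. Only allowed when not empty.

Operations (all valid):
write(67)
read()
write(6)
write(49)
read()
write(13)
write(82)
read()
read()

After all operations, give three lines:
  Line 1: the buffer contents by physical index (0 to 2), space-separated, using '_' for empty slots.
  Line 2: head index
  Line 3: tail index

Answer: _ 82 _
1
2

Derivation:
write(67): buf=[67 _ _], head=0, tail=1, size=1
read(): buf=[_ _ _], head=1, tail=1, size=0
write(6): buf=[_ 6 _], head=1, tail=2, size=1
write(49): buf=[_ 6 49], head=1, tail=0, size=2
read(): buf=[_ _ 49], head=2, tail=0, size=1
write(13): buf=[13 _ 49], head=2, tail=1, size=2
write(82): buf=[13 82 49], head=2, tail=2, size=3
read(): buf=[13 82 _], head=0, tail=2, size=2
read(): buf=[_ 82 _], head=1, tail=2, size=1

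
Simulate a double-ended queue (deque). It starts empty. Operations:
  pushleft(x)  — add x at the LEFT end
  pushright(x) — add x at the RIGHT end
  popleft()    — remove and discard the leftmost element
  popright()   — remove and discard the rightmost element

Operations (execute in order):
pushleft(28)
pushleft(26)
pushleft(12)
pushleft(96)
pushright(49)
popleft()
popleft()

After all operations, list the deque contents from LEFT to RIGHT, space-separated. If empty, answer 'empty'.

Answer: 26 28 49

Derivation:
pushleft(28): [28]
pushleft(26): [26, 28]
pushleft(12): [12, 26, 28]
pushleft(96): [96, 12, 26, 28]
pushright(49): [96, 12, 26, 28, 49]
popleft(): [12, 26, 28, 49]
popleft(): [26, 28, 49]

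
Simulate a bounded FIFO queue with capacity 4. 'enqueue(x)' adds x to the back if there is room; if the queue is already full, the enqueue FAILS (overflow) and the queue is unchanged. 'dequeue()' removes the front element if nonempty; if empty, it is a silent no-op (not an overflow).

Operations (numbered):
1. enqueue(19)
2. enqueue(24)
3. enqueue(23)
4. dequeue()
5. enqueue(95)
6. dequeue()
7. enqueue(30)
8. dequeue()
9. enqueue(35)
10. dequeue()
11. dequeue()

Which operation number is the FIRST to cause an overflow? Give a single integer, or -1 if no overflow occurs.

Answer: -1

Derivation:
1. enqueue(19): size=1
2. enqueue(24): size=2
3. enqueue(23): size=3
4. dequeue(): size=2
5. enqueue(95): size=3
6. dequeue(): size=2
7. enqueue(30): size=3
8. dequeue(): size=2
9. enqueue(35): size=3
10. dequeue(): size=2
11. dequeue(): size=1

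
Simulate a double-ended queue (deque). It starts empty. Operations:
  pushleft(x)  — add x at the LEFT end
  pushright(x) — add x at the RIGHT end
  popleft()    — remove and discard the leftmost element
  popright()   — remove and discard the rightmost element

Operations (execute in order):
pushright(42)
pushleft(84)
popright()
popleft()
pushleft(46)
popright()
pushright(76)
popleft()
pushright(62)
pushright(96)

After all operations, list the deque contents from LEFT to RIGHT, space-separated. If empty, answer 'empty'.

Answer: 62 96

Derivation:
pushright(42): [42]
pushleft(84): [84, 42]
popright(): [84]
popleft(): []
pushleft(46): [46]
popright(): []
pushright(76): [76]
popleft(): []
pushright(62): [62]
pushright(96): [62, 96]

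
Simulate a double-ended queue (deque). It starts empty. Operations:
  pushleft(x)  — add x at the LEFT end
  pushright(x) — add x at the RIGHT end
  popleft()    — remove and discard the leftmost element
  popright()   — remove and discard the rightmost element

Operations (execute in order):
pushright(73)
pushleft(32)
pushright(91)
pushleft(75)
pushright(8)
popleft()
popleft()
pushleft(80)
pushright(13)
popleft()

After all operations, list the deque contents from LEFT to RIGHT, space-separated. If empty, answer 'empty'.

Answer: 73 91 8 13

Derivation:
pushright(73): [73]
pushleft(32): [32, 73]
pushright(91): [32, 73, 91]
pushleft(75): [75, 32, 73, 91]
pushright(8): [75, 32, 73, 91, 8]
popleft(): [32, 73, 91, 8]
popleft(): [73, 91, 8]
pushleft(80): [80, 73, 91, 8]
pushright(13): [80, 73, 91, 8, 13]
popleft(): [73, 91, 8, 13]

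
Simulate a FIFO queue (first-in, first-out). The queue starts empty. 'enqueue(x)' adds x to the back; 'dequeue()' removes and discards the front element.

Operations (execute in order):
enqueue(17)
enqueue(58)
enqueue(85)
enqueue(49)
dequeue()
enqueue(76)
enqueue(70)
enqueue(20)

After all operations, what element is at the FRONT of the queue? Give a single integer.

enqueue(17): queue = [17]
enqueue(58): queue = [17, 58]
enqueue(85): queue = [17, 58, 85]
enqueue(49): queue = [17, 58, 85, 49]
dequeue(): queue = [58, 85, 49]
enqueue(76): queue = [58, 85, 49, 76]
enqueue(70): queue = [58, 85, 49, 76, 70]
enqueue(20): queue = [58, 85, 49, 76, 70, 20]

Answer: 58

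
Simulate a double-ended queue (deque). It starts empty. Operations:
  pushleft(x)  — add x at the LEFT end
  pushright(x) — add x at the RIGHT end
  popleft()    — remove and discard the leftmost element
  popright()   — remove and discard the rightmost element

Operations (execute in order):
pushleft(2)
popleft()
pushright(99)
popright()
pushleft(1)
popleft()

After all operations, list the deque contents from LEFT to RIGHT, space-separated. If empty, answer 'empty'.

Answer: empty

Derivation:
pushleft(2): [2]
popleft(): []
pushright(99): [99]
popright(): []
pushleft(1): [1]
popleft(): []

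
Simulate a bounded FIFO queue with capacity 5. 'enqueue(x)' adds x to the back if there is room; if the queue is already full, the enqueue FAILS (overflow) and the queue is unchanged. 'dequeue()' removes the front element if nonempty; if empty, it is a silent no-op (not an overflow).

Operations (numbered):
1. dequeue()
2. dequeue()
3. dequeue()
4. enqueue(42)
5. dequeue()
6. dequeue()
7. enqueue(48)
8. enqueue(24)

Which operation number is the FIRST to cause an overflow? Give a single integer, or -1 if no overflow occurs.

1. dequeue(): empty, no-op, size=0
2. dequeue(): empty, no-op, size=0
3. dequeue(): empty, no-op, size=0
4. enqueue(42): size=1
5. dequeue(): size=0
6. dequeue(): empty, no-op, size=0
7. enqueue(48): size=1
8. enqueue(24): size=2

Answer: -1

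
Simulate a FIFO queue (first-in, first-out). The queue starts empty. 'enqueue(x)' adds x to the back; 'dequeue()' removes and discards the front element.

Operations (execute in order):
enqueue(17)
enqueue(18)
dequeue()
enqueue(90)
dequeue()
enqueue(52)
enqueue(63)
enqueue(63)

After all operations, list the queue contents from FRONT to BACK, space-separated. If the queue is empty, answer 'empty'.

enqueue(17): [17]
enqueue(18): [17, 18]
dequeue(): [18]
enqueue(90): [18, 90]
dequeue(): [90]
enqueue(52): [90, 52]
enqueue(63): [90, 52, 63]
enqueue(63): [90, 52, 63, 63]

Answer: 90 52 63 63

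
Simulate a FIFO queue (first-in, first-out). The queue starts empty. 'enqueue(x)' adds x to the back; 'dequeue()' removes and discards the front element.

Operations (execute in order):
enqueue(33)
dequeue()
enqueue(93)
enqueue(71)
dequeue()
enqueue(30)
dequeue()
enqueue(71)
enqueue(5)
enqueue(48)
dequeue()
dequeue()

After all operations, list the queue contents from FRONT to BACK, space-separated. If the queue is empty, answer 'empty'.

enqueue(33): [33]
dequeue(): []
enqueue(93): [93]
enqueue(71): [93, 71]
dequeue(): [71]
enqueue(30): [71, 30]
dequeue(): [30]
enqueue(71): [30, 71]
enqueue(5): [30, 71, 5]
enqueue(48): [30, 71, 5, 48]
dequeue(): [71, 5, 48]
dequeue(): [5, 48]

Answer: 5 48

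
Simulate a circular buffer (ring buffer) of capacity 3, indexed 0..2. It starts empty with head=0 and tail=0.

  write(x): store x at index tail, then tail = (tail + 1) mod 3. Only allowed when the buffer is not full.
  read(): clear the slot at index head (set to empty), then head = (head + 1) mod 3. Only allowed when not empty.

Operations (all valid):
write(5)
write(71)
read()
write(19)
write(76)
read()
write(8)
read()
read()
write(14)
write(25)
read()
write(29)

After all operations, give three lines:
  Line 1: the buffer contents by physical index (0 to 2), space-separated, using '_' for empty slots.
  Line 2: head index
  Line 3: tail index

write(5): buf=[5 _ _], head=0, tail=1, size=1
write(71): buf=[5 71 _], head=0, tail=2, size=2
read(): buf=[_ 71 _], head=1, tail=2, size=1
write(19): buf=[_ 71 19], head=1, tail=0, size=2
write(76): buf=[76 71 19], head=1, tail=1, size=3
read(): buf=[76 _ 19], head=2, tail=1, size=2
write(8): buf=[76 8 19], head=2, tail=2, size=3
read(): buf=[76 8 _], head=0, tail=2, size=2
read(): buf=[_ 8 _], head=1, tail=2, size=1
write(14): buf=[_ 8 14], head=1, tail=0, size=2
write(25): buf=[25 8 14], head=1, tail=1, size=3
read(): buf=[25 _ 14], head=2, tail=1, size=2
write(29): buf=[25 29 14], head=2, tail=2, size=3

Answer: 25 29 14
2
2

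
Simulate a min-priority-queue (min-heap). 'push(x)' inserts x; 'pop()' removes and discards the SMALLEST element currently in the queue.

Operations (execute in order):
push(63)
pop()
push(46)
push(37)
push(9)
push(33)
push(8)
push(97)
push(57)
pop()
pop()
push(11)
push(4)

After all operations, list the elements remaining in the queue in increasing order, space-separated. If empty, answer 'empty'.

Answer: 4 11 33 37 46 57 97

Derivation:
push(63): heap contents = [63]
pop() → 63: heap contents = []
push(46): heap contents = [46]
push(37): heap contents = [37, 46]
push(9): heap contents = [9, 37, 46]
push(33): heap contents = [9, 33, 37, 46]
push(8): heap contents = [8, 9, 33, 37, 46]
push(97): heap contents = [8, 9, 33, 37, 46, 97]
push(57): heap contents = [8, 9, 33, 37, 46, 57, 97]
pop() → 8: heap contents = [9, 33, 37, 46, 57, 97]
pop() → 9: heap contents = [33, 37, 46, 57, 97]
push(11): heap contents = [11, 33, 37, 46, 57, 97]
push(4): heap contents = [4, 11, 33, 37, 46, 57, 97]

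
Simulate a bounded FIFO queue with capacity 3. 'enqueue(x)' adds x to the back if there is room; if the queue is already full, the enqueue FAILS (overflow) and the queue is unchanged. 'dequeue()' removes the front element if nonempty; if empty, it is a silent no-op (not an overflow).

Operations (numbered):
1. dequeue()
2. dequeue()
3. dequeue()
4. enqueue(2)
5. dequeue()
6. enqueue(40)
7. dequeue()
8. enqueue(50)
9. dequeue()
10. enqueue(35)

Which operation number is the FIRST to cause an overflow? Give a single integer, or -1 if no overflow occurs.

1. dequeue(): empty, no-op, size=0
2. dequeue(): empty, no-op, size=0
3. dequeue(): empty, no-op, size=0
4. enqueue(2): size=1
5. dequeue(): size=0
6. enqueue(40): size=1
7. dequeue(): size=0
8. enqueue(50): size=1
9. dequeue(): size=0
10. enqueue(35): size=1

Answer: -1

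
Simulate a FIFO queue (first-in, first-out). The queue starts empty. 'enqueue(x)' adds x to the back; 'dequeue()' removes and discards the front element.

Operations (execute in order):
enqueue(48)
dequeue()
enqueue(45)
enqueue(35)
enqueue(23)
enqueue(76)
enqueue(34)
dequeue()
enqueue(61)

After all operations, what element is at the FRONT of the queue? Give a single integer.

Answer: 35

Derivation:
enqueue(48): queue = [48]
dequeue(): queue = []
enqueue(45): queue = [45]
enqueue(35): queue = [45, 35]
enqueue(23): queue = [45, 35, 23]
enqueue(76): queue = [45, 35, 23, 76]
enqueue(34): queue = [45, 35, 23, 76, 34]
dequeue(): queue = [35, 23, 76, 34]
enqueue(61): queue = [35, 23, 76, 34, 61]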